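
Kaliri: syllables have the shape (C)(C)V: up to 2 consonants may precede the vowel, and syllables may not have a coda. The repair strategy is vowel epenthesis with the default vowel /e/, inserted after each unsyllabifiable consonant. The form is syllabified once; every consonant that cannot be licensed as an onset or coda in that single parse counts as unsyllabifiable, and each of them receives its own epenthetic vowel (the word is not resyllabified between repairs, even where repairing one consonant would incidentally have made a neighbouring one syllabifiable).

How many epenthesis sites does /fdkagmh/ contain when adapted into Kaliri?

The unsyllabifiable consonants are /f/, /g/, /m/, /h/; each receives one epenthetic vowel.

4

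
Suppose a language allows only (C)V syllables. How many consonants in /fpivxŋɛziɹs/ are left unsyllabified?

5

Syllabifying with onset maximization leaves /f/, /v/, /x/, /ɹ/, /s/ stranded (no codas are permitted; onsets are limited to one consonant).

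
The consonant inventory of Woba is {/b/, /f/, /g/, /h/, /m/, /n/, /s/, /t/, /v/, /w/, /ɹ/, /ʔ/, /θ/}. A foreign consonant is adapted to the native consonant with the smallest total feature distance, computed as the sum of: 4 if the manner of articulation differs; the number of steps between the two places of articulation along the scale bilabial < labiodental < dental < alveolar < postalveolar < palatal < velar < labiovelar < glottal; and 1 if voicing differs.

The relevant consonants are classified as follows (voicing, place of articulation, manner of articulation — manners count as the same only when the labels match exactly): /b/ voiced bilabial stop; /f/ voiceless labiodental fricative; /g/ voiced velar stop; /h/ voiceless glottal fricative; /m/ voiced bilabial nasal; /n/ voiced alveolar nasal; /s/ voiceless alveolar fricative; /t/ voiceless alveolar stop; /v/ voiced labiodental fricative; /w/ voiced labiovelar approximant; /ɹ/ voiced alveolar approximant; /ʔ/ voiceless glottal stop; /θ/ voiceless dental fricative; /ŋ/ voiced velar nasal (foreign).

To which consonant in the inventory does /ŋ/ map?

/n/ is closest: same manner (nasal), place distance 3 (velar→alveolar), same voicing; total 3. Next closest is /g/ at distance 4.

n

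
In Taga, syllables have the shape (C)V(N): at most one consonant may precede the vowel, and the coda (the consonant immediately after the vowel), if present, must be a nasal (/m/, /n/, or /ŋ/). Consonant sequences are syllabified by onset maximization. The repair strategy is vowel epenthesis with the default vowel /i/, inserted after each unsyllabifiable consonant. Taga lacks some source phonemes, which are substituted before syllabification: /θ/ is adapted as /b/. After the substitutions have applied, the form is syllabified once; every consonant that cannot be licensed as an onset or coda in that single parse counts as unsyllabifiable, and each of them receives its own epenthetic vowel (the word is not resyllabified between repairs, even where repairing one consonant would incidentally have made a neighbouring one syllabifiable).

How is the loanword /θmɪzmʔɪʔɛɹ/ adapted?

Substitution: /θ/ → /b/, giving /bmɪzmʔɪʔɛɹ/.
Under (C)V(N), the unsyllabifiable consonants are /b/, /z/, /m/, /ɹ/ (only a nasal (/m/, /n/, or /ŋ/) is licensed in coda position; onsets are limited to one consonant).
Inserting the epenthetic vowel yields /b/ → /bi/, /z/ → /zi/, /m/ → /mi/, /ɹ/ → /ɹi/.

bimɪzimiʔɪʔɛɹi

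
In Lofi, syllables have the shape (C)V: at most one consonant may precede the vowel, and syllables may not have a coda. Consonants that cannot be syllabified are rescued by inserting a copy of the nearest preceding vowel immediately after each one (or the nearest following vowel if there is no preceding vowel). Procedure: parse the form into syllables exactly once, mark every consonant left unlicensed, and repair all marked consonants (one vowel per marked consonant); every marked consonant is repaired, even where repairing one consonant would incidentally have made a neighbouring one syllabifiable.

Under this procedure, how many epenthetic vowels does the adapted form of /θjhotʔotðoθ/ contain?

The unsyllabifiable consonants are /θ/, /j/, /t/, /t/, /θ/; each receives one epenthetic vowel.

5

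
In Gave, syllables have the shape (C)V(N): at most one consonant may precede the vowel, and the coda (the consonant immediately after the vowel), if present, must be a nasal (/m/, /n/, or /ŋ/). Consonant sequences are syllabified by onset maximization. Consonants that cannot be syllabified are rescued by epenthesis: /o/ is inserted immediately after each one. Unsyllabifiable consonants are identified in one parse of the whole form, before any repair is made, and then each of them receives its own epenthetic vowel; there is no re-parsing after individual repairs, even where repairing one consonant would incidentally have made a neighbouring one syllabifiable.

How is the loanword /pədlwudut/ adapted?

Under (C)V(N), the unsyllabifiable consonants are /d/, /l/, /t/ (only a nasal (/m/, /n/, or /ŋ/) is licensed in coda position; onsets are limited to one consonant).
Inserting the epenthetic vowel yields /d/ → /do/, /l/ → /lo/, /t/ → /to/.

pədolowuduto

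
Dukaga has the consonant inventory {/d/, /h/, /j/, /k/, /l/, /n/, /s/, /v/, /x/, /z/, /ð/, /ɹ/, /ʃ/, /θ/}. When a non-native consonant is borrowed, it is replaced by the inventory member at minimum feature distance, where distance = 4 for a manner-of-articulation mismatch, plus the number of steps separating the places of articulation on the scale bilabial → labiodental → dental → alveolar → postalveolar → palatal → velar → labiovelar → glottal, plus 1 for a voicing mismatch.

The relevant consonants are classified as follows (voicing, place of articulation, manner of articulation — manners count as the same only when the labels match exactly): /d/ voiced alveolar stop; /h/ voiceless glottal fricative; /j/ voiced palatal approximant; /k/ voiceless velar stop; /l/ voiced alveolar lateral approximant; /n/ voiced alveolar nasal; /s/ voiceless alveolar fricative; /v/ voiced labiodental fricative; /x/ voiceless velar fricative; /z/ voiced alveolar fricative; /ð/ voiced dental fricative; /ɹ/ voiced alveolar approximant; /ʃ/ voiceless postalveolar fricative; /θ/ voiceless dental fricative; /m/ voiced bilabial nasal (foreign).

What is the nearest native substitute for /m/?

n

/n/ is closest: same manner (nasal), place distance 3 (bilabial→alveolar), same voicing; total 3. Next closest is /v/ at distance 5.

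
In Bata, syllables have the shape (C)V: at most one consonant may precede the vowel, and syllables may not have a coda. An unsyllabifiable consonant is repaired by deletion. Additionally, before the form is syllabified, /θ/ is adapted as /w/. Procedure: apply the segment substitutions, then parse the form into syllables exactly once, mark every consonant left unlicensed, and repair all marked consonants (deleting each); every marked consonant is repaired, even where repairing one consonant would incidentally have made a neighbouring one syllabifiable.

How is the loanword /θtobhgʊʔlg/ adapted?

Substitution: /θ/ → /w/, giving /wtobhgʊʔlg/.
Syllabifying with onset maximization leaves /w/, /b/, /h/, /ʔ/, /l/, /g/ stranded (no codas are permitted; onsets are limited to one consonant).
Deleting the stranded consonants removes /w/, /b/, /h/, /ʔ/, /l/, /g/.

togʊ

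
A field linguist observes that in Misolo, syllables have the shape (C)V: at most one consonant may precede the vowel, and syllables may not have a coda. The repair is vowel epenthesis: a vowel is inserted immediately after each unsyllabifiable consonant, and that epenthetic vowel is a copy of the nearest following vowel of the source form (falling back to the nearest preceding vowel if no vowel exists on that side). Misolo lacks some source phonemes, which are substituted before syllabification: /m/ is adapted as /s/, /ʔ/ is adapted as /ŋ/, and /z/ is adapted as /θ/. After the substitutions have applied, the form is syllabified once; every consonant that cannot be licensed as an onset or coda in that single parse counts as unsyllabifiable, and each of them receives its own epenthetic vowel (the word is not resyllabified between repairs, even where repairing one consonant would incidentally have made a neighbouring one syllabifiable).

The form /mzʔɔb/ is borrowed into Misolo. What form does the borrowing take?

sɔθɔŋɔbɔ

Substitution: /m/ → /s/, /z/ → /θ/, /ʔ/ → /ŋ/, giving /sθŋɔb/.
The consonants /s/, /θ/, /b/ cannot be parsed into a legal (C)V syllable (no codas are permitted; onsets are limited to one consonant).
Epenthesis after each stranded consonant: /s/ → /sɔ/, /θ/ → /θɔ/, /b/ → /bɔ/.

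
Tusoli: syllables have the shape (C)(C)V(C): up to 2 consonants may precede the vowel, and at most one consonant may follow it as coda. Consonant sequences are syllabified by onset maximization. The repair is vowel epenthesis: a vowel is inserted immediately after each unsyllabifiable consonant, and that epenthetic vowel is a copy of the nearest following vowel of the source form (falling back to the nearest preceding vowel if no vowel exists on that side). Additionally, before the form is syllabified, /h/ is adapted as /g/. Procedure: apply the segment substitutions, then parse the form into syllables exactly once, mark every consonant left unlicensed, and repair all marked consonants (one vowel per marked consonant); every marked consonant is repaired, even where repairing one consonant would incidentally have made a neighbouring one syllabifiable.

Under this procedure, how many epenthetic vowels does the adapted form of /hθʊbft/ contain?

After substitution the input is /gθʊbft/.
The unsyllabifiable consonants are /f/, /t/; each receives one epenthetic vowel.

2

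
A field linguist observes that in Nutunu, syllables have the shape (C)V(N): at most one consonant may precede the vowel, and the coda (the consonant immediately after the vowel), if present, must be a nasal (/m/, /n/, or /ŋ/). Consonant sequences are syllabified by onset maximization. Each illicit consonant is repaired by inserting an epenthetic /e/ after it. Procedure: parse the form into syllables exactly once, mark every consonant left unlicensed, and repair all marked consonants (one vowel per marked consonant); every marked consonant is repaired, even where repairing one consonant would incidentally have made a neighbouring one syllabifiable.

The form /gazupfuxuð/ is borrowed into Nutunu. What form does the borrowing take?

The consonants /p/, /ð/ cannot be parsed into a legal (C)V(N) syllable (only a nasal (/m/, /n/, or /ŋ/) is licensed in coda position; onsets are limited to one consonant).
Epenthesis after each stranded consonant: /p/ → /pe/, /ð/ → /ðe/.

gazupefuxuðe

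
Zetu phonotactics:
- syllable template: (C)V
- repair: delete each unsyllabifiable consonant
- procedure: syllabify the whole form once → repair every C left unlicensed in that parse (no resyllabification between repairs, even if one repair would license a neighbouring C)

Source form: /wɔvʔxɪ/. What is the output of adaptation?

Under (C)V, the unsyllabifiable consonants are /v/, /ʔ/ (no codas are permitted; onsets are limited to one consonant).
Each unlicensed consonant is deleted: /v/, /ʔ/.

wɔxɪ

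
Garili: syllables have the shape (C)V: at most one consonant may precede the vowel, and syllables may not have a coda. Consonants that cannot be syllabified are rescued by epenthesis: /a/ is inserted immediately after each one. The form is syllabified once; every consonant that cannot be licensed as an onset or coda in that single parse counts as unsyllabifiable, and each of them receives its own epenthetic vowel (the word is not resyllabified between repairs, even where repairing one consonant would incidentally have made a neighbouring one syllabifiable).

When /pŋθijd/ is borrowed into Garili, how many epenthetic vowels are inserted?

The unsyllabifiable consonants are /p/, /ŋ/, /j/, /d/; each receives one epenthetic vowel.

4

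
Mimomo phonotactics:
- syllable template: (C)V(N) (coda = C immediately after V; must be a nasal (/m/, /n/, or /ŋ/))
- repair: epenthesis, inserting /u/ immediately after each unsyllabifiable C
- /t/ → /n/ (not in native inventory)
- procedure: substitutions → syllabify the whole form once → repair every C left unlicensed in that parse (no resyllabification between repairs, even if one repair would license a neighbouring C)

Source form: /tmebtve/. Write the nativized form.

Substitution: /t/ → /n/, giving /nmebnve/.
The consonants /n/, /b/, /n/ cannot be parsed into a legal (C)V(N) syllable (only a nasal (/m/, /n/, or /ŋ/) is licensed in coda position; onsets are limited to one consonant).
Epenthesis after each stranded consonant: /n/ → /nu/, /b/ → /bu/, /n/ → /nu/.

numebunuve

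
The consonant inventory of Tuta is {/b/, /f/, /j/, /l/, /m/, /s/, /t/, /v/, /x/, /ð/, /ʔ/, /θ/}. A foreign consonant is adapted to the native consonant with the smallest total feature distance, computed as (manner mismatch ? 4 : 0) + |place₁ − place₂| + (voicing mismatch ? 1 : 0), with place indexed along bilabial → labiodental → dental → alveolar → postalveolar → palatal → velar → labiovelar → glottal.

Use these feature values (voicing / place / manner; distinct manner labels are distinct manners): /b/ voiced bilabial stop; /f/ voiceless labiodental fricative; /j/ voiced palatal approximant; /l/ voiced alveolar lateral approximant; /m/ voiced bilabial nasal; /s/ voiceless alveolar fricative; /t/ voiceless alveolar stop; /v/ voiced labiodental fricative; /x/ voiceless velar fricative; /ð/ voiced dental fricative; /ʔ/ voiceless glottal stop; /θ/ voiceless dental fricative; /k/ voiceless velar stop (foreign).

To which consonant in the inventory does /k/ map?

/ʔ/ is closest: same manner (stop), place distance 2 (velar→glottal), same voicing; total 2. Next closest is /t/ at distance 3.

ʔ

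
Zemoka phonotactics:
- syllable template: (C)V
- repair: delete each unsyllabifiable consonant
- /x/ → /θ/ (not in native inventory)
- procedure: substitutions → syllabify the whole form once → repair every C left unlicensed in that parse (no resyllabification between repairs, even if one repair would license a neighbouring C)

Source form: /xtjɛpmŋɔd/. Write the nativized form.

jɛŋɔ

Substitution: /x/ → /θ/, giving /θtjɛpmŋɔd/.
The consonants /θ/, /t/, /p/, /m/, /d/ cannot be parsed into a legal (C)V syllable (no codas are permitted; onsets are limited to one consonant).
Deleting the stranded consonants removes /θ/, /t/, /p/, /m/, /d/.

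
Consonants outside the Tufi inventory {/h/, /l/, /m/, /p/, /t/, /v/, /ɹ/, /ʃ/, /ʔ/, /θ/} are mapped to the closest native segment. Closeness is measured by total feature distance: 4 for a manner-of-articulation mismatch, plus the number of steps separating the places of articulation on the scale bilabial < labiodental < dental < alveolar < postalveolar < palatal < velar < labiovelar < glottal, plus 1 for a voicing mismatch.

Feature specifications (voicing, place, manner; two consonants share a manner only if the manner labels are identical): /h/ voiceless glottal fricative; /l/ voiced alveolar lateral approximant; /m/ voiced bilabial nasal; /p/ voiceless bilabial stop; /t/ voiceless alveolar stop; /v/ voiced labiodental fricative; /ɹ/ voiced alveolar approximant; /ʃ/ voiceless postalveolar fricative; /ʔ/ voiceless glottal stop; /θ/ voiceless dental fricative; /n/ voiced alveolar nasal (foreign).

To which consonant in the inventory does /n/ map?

m

/m/ is closest: same manner (nasal), place distance 3 (alveolar→bilabial), same voicing; total 3. Next closest is /l/ at distance 4.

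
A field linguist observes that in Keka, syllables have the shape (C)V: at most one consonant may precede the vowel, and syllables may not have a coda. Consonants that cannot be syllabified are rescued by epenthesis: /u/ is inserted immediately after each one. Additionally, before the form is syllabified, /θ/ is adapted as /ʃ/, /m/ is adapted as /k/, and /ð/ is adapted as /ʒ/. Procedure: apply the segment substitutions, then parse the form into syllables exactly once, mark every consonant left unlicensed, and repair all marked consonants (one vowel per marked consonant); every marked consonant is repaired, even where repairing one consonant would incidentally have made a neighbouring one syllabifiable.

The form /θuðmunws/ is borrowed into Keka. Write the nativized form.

Substitution: /θ/ → /ʃ/, /ð/ → /ʒ/, /m/ → /k/, giving /ʃuʒkunws/.
The consonants /ʒ/, /n/, /w/, /s/ cannot be parsed into a legal (C)V syllable (no codas are permitted; onsets are limited to one consonant).
Epenthesis after each stranded consonant: /ʒ/ → /ʒu/, /n/ → /nu/, /w/ → /wu/, /s/ → /su/.

ʃuʒukunuwusu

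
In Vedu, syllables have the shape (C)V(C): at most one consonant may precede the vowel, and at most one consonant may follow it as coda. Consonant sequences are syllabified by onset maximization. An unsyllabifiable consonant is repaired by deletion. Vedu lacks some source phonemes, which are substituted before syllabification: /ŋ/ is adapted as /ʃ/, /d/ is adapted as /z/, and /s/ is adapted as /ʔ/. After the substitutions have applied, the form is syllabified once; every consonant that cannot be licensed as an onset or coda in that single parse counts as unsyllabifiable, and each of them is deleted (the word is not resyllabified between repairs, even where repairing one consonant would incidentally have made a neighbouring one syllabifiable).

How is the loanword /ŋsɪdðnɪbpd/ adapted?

ʔɪznɪb

Substitution: /ŋ/ → /ʃ/, /s/ → /ʔ/, /d/ → /z/, giving /ʃʔɪzðnɪbpz/.
Under (C)V(C), the unsyllabifiable consonants are /ʃ/, /ð/, /p/, /z/ (at most one coda consonant is licensed; onsets are limited to one consonant).
Each unlicensed consonant is deleted: /ʃ/, /ð/, /p/, /z/.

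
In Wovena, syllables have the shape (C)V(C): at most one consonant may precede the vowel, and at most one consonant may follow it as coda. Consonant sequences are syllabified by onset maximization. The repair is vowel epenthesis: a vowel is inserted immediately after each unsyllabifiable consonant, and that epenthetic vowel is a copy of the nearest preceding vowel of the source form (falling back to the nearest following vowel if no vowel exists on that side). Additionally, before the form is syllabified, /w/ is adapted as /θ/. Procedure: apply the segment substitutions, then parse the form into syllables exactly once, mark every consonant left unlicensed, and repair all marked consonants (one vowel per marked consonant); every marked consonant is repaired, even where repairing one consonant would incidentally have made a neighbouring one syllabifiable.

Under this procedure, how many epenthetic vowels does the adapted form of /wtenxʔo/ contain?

2

After substitution the input is /θtenxʔo/.
The unsyllabifiable consonants are /θ/, /x/; each receives one epenthetic vowel.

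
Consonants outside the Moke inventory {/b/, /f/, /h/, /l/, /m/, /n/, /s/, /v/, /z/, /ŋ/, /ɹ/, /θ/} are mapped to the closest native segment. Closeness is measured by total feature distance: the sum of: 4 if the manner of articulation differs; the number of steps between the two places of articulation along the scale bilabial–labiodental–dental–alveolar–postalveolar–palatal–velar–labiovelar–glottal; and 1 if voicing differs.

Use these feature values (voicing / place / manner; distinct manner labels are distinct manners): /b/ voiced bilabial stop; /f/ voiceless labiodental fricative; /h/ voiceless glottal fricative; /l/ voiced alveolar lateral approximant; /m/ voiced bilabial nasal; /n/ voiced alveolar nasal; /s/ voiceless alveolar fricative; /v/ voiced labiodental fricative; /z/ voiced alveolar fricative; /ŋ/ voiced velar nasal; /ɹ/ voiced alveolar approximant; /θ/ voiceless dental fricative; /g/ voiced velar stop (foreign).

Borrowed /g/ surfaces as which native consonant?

ŋ

/ŋ/ is closest: manner differs (stop→nasal, +4), place distance 0 (velar→velar), same voicing; total 4. Next closest is /b/ at distance 6.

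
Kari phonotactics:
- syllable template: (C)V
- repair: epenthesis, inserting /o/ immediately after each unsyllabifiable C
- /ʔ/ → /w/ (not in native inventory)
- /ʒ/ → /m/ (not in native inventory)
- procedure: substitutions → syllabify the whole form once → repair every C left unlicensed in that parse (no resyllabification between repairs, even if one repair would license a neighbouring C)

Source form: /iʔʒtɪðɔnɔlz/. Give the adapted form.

Substitution: /ʔ/ → /w/, /ʒ/ → /m/, giving /iwmtɪðɔnɔlz/.
Syllabifying with onset maximization leaves /w/, /m/, /l/, /z/ stranded (no codas are permitted; onsets are limited to one consonant).
Each unlicensed consonant becomes the onset of a new syllable: /w/ → /wo/, /m/ → /mo/, /l/ → /lo/, /z/ → /zo/.

iwomotɪðɔnɔlozo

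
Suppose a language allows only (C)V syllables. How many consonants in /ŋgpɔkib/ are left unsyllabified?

3

Under (C)V, the unsyllabifiable consonants are /ŋ/, /g/, /b/ (no codas are permitted; onsets are limited to one consonant).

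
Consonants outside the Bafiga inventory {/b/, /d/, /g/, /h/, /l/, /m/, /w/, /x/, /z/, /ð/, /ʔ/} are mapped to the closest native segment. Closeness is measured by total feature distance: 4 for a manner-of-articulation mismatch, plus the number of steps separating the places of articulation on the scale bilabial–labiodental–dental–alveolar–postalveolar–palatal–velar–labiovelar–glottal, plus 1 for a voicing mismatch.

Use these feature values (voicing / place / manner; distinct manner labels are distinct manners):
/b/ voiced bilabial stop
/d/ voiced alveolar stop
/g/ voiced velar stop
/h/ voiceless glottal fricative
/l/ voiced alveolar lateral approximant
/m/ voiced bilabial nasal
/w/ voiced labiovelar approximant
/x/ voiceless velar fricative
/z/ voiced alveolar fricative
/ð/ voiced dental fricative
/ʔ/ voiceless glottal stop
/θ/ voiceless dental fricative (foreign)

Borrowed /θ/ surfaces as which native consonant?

/ð/ is closest: same manner (fricative), place distance 0 (dental→dental), voicing differs (+1); total 1. Next closest is /z/ at distance 2.

ð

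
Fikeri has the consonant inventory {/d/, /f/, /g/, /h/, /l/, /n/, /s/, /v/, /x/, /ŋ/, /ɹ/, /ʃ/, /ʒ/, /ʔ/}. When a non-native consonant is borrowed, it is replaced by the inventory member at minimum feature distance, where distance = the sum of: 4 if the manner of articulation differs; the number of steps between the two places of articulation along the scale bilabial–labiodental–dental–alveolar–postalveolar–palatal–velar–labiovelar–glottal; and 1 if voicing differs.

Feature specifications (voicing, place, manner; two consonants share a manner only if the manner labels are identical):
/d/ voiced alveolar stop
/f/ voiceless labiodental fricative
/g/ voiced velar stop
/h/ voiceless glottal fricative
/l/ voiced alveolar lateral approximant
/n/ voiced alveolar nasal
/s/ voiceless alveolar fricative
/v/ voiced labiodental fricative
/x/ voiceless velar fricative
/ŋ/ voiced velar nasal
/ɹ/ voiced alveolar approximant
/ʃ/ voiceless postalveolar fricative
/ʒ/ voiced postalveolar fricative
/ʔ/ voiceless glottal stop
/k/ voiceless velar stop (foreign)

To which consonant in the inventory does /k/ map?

/g/ is closest: same manner (stop), place distance 0 (velar→velar), voicing differs (+1); total 1. Next closest is /ʔ/ at distance 2.

g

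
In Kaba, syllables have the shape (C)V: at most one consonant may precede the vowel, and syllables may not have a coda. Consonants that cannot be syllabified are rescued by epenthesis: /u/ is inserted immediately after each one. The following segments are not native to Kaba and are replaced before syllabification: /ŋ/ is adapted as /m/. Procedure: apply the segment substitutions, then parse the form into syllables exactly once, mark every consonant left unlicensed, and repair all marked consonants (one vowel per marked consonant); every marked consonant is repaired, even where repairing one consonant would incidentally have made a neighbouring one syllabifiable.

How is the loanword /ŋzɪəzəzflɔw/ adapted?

muzɪəzəzufulɔwu

Substitution: /ŋ/ → /m/, giving /mzɪəzəzflɔw/.
Syllabifying with onset maximization leaves /m/, /z/, /f/, /w/ stranded (no codas are permitted; onsets are limited to one consonant).
Each unlicensed consonant becomes the onset of a new syllable: /m/ → /mu/, /z/ → /zu/, /f/ → /fu/, /w/ → /wu/.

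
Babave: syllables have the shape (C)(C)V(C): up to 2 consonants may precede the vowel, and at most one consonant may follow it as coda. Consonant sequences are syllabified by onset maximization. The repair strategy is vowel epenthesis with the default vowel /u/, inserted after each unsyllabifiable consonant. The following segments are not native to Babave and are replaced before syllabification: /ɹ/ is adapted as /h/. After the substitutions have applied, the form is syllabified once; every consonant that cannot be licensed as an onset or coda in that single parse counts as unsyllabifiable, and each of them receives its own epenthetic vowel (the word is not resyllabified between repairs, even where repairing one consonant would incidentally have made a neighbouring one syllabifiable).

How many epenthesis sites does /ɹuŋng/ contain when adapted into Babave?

After substitution the input is /huŋng/.
The unsyllabifiable consonants are /n/, /g/; each receives one epenthetic vowel.

2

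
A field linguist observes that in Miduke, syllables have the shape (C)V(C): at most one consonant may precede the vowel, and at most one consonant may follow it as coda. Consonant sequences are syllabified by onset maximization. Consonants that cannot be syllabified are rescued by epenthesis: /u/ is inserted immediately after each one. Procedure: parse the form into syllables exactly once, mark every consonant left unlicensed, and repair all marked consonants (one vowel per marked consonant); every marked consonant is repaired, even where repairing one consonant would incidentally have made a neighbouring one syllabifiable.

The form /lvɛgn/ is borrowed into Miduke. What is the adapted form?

The consonants /l/, /n/ cannot be parsed into a legal (C)V(C) syllable (at most one coda consonant is licensed; onsets are limited to one consonant).
Each unlicensed consonant becomes the onset of a new syllable: /l/ → /lu/, /n/ → /nu/.

luvɛgnu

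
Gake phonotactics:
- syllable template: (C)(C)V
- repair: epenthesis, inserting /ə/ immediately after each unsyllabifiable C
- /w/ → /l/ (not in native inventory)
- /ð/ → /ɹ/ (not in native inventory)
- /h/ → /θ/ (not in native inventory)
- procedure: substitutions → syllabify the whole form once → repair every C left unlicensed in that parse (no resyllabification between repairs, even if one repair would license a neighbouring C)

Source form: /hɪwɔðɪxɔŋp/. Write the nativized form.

θɪlɔɹɪxɔŋəpə

Substitution: /h/ → /θ/, /w/ → /l/, /ð/ → /ɹ/, giving /θɪlɔɹɪxɔŋp/.
Syllabifying with onset maximization leaves /ŋ/, /p/ stranded (no codas are permitted; onsets may contain at most 2 consonants).
Epenthesis after each stranded consonant: /ŋ/ → /ŋə/, /p/ → /pə/.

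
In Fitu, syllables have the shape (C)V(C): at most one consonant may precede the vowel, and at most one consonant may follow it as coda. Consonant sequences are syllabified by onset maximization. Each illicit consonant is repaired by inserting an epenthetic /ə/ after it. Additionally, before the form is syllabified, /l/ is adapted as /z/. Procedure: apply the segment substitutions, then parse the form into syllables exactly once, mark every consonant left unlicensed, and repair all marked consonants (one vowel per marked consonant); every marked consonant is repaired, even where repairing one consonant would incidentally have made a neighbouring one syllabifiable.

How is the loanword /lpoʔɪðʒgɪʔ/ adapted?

Substitution: /l/ → /z/, giving /zpoʔɪðʒgɪʔ/.
The consonants /z/, /ʒ/ cannot be parsed into a legal (C)V(C) syllable (at most one coda consonant is licensed; onsets are limited to one consonant).
Inserting the epenthetic vowel yields /z/ → /zə/, /ʒ/ → /ʒə/.

zəpoʔɪðʒəgɪʔ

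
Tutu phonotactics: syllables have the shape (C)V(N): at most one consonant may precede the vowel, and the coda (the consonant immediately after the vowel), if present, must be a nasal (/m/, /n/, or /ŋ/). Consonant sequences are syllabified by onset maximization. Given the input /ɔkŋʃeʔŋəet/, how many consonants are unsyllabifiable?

Syllabifying with onset maximization leaves /k/, /ŋ/, /ʔ/, /t/ stranded (only a nasal (/m/, /n/, or /ŋ/) is licensed in coda position; onsets are limited to one consonant).

4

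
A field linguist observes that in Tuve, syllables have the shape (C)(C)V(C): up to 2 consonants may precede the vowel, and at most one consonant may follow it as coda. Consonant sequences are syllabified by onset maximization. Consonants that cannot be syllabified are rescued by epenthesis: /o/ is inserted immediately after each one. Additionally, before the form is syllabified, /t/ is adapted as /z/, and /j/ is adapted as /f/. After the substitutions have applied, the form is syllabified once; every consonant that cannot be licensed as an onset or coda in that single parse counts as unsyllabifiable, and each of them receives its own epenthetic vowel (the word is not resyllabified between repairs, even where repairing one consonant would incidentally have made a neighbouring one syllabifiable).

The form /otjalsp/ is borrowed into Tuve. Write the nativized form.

ozfalsopo

Substitution: /t/ → /z/, /j/ → /f/, giving /ozfalsp/.
Under (C)(C)V(C), the unsyllabifiable consonants are /s/, /p/ (at most one coda consonant is licensed; onsets may contain at most 2 consonants).
Each unlicensed consonant becomes the onset of a new syllable: /s/ → /so/, /p/ → /po/.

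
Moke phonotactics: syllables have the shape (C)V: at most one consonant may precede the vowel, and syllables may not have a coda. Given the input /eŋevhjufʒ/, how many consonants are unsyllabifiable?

Under (C)V, the unsyllabifiable consonants are /v/, /h/, /f/, /ʒ/ (no codas are permitted; onsets are limited to one consonant).

4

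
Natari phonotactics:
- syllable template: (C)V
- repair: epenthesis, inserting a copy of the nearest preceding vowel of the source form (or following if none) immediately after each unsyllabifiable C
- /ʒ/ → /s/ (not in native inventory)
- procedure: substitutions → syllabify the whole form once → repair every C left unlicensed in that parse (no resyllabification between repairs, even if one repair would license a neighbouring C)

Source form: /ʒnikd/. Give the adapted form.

Substitution: /ʒ/ → /s/, giving /snikd/.
Under (C)V, the unsyllabifiable consonants are /s/, /k/, /d/ (no codas are permitted; onsets are limited to one consonant).
Epenthesis after each stranded consonant: /s/ → /si/, /k/ → /ki/, /d/ → /di/.

sinikidi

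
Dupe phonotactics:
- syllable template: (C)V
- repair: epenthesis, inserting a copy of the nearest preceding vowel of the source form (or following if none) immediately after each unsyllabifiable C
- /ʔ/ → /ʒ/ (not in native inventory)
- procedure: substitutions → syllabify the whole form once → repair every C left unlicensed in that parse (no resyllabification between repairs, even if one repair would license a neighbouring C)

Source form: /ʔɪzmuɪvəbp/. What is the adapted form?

ʒɪzɪmuɪvəbəpə

Substitution: /ʔ/ → /ʒ/, giving /ʒɪzmuɪvəbp/.
The consonants /z/, /b/, /p/ cannot be parsed into a legal (C)V syllable (no codas are permitted; onsets are limited to one consonant).
Epenthesis after each stranded consonant: /z/ → /zɪ/, /b/ → /bə/, /p/ → /pə/.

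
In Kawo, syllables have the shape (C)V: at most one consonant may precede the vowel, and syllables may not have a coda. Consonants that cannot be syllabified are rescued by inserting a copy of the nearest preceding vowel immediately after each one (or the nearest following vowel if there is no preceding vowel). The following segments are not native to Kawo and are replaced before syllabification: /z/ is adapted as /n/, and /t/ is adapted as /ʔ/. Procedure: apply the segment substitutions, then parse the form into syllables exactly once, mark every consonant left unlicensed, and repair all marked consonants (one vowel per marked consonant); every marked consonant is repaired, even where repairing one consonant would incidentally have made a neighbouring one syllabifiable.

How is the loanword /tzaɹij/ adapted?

Substitution: /t/ → /ʔ/, /z/ → /n/, giving /ʔnaɹij/.
Under (C)V, the unsyllabifiable consonants are /ʔ/, /j/ (no codas are permitted; onsets are limited to one consonant).
Epenthesis after each stranded consonant: /ʔ/ → /ʔa/, /j/ → /ji/.

ʔanaɹiji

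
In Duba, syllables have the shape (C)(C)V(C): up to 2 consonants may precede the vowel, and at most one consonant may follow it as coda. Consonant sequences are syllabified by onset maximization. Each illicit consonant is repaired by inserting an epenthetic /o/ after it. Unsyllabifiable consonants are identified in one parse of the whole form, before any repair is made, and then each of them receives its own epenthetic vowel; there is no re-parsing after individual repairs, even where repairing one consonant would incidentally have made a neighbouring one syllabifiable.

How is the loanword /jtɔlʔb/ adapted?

jtɔlʔobo

The consonants /ʔ/, /b/ cannot be parsed into a legal (C)(C)V(C) syllable (at most one coda consonant is licensed; onsets may contain at most 2 consonants).
Epenthesis after each stranded consonant: /ʔ/ → /ʔo/, /b/ → /bo/.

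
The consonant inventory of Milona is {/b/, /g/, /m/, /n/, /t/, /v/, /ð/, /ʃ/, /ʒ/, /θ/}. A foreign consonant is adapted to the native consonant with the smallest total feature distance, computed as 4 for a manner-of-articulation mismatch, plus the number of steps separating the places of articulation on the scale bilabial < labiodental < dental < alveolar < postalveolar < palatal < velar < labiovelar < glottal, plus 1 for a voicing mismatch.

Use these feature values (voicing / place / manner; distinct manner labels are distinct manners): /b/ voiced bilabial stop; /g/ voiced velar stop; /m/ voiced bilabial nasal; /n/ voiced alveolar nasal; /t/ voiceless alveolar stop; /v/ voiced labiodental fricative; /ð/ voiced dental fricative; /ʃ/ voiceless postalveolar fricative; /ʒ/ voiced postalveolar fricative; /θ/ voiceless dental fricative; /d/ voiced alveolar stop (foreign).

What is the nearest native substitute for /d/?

t

/t/ is closest: same manner (stop), place distance 0 (alveolar→alveolar), voicing differs (+1); total 1. Next closest is /b/ at distance 3.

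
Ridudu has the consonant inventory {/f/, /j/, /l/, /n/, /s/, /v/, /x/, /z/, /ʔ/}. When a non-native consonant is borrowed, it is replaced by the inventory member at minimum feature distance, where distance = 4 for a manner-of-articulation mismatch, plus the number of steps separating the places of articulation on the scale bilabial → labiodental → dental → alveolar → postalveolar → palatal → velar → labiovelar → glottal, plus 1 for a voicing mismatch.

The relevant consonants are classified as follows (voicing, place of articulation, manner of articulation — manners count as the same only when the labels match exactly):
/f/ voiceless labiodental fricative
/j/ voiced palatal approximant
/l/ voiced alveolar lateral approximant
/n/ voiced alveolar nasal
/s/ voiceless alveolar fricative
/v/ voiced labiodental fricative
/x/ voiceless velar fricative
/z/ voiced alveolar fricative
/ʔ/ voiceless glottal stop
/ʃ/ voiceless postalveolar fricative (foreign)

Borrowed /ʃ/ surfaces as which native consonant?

s

/s/ is closest: same manner (fricative), place distance 1 (postalveolar→alveolar), same voicing; total 1. Next closest is /x/ at distance 2.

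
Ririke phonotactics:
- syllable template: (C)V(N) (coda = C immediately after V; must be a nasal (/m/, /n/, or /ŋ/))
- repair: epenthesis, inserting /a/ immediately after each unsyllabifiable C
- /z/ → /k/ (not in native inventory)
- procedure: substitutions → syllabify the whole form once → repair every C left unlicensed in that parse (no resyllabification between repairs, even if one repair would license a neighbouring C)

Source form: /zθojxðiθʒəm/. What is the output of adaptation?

Substitution: /z/ → /k/, giving /kθojxðiθʒəm/.
Syllabifying with onset maximization leaves /k/, /j/, /x/, /θ/ stranded (only a nasal (/m/, /n/, or /ŋ/) is licensed in coda position; onsets are limited to one consonant).
Each unlicensed consonant becomes the onset of a new syllable: /k/ → /ka/, /j/ → /ja/, /x/ → /xa/, /θ/ → /θa/.

kaθojaxaðiθaʒəm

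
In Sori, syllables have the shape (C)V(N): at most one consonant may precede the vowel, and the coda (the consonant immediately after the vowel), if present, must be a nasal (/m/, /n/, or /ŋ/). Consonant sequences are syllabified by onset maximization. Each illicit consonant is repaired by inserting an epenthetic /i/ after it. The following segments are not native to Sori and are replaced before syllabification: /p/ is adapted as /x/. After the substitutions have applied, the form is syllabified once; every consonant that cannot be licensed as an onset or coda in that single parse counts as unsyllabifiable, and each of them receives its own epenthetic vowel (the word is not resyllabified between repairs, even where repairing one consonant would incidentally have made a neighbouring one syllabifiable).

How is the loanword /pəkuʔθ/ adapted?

xəkuʔiθi

Substitution: /p/ → /x/, giving /xəkuʔθ/.
Under (C)V(N), the unsyllabifiable consonants are /ʔ/, /θ/ (only a nasal (/m/, /n/, or /ŋ/) is licensed in coda position; onsets are limited to one consonant).
Each unlicensed consonant becomes the onset of a new syllable: /ʔ/ → /ʔi/, /θ/ → /θi/.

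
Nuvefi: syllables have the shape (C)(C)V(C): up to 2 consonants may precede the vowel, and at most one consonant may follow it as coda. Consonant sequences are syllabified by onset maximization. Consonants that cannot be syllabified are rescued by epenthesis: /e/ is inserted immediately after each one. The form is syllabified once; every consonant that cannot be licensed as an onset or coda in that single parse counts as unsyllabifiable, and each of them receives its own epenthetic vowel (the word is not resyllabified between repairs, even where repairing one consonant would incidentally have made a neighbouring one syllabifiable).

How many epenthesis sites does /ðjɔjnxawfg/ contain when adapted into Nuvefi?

The unsyllabifiable consonants are /f/, /g/; each receives one epenthetic vowel.

2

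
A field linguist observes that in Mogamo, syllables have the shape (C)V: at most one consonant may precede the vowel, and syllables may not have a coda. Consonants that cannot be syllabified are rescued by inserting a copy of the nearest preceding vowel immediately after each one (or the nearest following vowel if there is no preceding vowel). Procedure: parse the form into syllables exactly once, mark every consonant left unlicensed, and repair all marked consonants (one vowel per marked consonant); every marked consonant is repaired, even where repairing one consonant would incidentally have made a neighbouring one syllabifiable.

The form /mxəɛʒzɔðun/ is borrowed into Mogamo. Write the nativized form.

məxəɛʒɛzɔðunu

Under (C)V, the unsyllabifiable consonants are /m/, /ʒ/, /n/ (no codas are permitted; onsets are limited to one consonant).
Inserting the epenthetic vowel yields /m/ → /mə/, /ʒ/ → /ʒɛ/, /n/ → /nu/.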